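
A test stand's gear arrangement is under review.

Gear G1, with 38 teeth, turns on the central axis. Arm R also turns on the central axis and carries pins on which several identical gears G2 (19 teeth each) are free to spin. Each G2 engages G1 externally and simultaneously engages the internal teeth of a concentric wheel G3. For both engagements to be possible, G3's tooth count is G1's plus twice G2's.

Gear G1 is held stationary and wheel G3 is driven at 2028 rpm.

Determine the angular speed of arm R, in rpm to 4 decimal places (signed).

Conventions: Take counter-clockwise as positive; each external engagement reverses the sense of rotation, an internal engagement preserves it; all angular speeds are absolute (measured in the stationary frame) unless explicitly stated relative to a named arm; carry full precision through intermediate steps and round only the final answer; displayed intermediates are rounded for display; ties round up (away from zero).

+1352.0000 rpm

topology: planetary set — G1 38T / G2 19T / G3 76T, arm = carrier (Willis)
normalise by the input: solve with ω_ring = 1, then scale by 2028 rpm
ring teeth: 38 + 2·19 = 76
38(ω_sun−ω_arm) = −76(ω_ring−ω_arm),  ω_sun = 0, ω_ring = 1
38(0−ω_arm) = −76(1−ω_arm)  ⇒  114·ω_arm = 76  ⇒  ω_arm = 2/3
scale: ω_arm = 2/3 × 2028 rpm = +1352.0000 rpm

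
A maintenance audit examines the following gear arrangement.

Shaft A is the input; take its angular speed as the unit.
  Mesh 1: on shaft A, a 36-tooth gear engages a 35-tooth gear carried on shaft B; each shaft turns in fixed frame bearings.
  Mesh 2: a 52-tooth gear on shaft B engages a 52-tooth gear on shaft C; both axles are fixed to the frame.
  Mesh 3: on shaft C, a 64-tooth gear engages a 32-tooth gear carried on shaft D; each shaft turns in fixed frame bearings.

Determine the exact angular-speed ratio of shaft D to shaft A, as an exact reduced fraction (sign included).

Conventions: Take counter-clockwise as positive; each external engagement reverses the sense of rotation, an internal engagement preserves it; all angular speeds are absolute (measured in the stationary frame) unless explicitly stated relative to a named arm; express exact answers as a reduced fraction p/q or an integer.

class = fixed-axis compound train [3 meshes; 3 ratios multiply, 3 sense flips]
mesh 1 [36T→35T]: running ratio 36/35, sense −
mesh 2 [52T→52T]: running ratio 36/35, sense +
mesh 3 [64T→32T]: running ratio 72/35, sense −
ω_out/ω_in = -72/35

-72/35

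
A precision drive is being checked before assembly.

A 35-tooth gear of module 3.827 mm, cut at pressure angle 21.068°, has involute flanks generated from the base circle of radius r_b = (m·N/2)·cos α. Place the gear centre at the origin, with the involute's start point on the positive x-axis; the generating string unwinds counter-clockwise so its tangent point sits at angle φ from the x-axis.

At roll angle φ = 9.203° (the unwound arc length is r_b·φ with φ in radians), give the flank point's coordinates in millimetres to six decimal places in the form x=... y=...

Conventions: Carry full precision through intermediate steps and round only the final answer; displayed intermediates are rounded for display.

x=63.296677 y=0.086105

single-mesh involute tooth geometry (35T wheel at module 3.827)
pitch radius r_p = m·N/2 = 3.827·35/2 = 66.972500
base radius r_b = r_p·cos α = 66.972500·cos 21.068° = 62.495686
roll angle φ = 9.203° = 0.16062265 rad
x = r_b·(cos φ + φ·sin φ) = 63.296677
y = r_b·(sin φ − φ·cos φ) = 0.086105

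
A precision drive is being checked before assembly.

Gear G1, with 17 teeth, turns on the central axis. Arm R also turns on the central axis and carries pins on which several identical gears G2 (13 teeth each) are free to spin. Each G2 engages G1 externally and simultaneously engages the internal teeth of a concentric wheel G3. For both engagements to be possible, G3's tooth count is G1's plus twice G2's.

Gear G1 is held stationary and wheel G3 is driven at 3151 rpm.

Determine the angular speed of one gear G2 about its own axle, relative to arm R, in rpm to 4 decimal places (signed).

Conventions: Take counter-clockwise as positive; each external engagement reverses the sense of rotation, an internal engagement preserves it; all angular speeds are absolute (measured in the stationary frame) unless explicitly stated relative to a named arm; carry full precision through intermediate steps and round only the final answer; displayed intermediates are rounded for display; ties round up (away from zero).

+2953.0526 rpm

topology: planetary set — G1 17T / G2 13T / G3 43T, arm = carrier (Willis)
normalise by the input: solve with ω_ring = 1, then scale by 3151 rpm
ring teeth: 17 + 2·13 = 43
17(ω_sun−ω_arm) = −43(ω_ring−ω_arm),  ω_sun = 0, ω_ring = 1
17(0−ω_arm) = −43(1−ω_arm)  ⇒  60·ω_arm = 43  ⇒  ω_arm = 43/60
sun–planet mesh: 17·(0−43/60) = −13·(ω_p−ω_arm)  ⇒  ω_p−ω_arm = 731/780
scale: ω_p−ω_arm = 731/780 × 3151 rpm = +2953.0526 rpm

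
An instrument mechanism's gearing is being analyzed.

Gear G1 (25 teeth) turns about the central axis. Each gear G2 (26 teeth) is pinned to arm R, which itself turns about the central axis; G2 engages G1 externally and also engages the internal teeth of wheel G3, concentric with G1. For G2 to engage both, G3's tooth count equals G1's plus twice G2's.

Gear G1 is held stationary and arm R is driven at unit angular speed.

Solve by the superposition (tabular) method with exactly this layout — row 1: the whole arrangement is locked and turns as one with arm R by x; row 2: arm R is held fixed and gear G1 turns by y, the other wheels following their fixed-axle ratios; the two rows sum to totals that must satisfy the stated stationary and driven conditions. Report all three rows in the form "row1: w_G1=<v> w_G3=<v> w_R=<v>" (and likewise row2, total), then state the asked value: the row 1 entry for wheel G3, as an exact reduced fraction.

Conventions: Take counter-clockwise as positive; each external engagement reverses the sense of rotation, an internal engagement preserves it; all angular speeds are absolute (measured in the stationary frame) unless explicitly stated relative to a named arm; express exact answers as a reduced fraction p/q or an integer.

topology: planetary set — G1 25T / G2 26T / G3 77T, arm = carrier (Willis)
row 1 — lock + rotate with arm: ω_sun = ω_ring = ω_arm = x
row 2 (arm held, sun turns y): ω_ring = −(25/77)·y, ω_arm = 0
boundary: total ω_sun = x + y = 0 and total ω_arm = x = 1  ⇒  y = -1, x = 1
row 2 ring = −(25/77)·(-1) = 25/77
totals (row 1 + row 2): sun 1 + (-1) = 0, ring 1 + 25/77 = 102/77, arm 1 + 0 = 1
asked cell (row1, ring) = 1

row1: w_G1=1 w_G3=1 w_R=1
row2: w_G1=-1 w_G3=25/77 w_R=0
total: w_G1=0 w_G3=102/77 w_R=1
asked value: 1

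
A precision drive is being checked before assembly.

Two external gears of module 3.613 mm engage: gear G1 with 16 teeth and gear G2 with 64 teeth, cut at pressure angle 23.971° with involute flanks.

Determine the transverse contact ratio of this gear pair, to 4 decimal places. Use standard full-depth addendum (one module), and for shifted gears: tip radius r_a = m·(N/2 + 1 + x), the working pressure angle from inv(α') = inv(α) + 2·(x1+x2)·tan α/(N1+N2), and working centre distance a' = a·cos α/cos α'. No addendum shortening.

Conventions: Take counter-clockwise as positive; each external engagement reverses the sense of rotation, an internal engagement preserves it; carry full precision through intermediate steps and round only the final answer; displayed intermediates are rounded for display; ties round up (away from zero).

1.4968

topology: single-mesh involute geometry — m = 3.613, 16T/64T pair
base radii: r_b1 = 26.411065, r_b2 = 105.644260
tip radii: r_a1 = 32.517000, r_a2 = 119.229000
no profile shift: α' = α, a' = a
action lengths: √(r_a1²−r_b1²) = 18.968683, √(r_a2²−r_b2²) = 55.270651
base pitch p_b = π·m·cos α = 10.371601
CR = (18.968683 + 55.270651 − 144.520000·sin 23.97100°)/10.371601 = 1.496836
contact ratio ≈ 1.4968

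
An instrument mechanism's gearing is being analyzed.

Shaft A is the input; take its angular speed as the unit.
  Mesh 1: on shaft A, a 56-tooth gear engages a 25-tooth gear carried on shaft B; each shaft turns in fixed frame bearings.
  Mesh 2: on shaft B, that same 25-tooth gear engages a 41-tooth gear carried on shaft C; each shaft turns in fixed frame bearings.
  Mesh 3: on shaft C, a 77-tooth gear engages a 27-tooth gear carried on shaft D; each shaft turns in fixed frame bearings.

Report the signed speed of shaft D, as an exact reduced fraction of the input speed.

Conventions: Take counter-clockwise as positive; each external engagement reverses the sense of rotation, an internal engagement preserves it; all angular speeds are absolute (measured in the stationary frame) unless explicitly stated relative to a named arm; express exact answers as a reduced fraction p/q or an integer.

3-mesh fixed-axis compound train (all bearings frame-fixed)
mesh 1 [56T→25T]: |ω|/ω_in = 1×56/25 = 56/25, sense flips to −
mesh 2 [25T→41T]: |ω|/ω_in = (56/25)×25/41 = 56/41, sense flips to +
mesh 3 [77T→27T]: |ω|/ω_in = (56/41)×77/27 = 4312/1107, sense flips to −
signed output speed (× input speed) = -4312/1107

-4312/1107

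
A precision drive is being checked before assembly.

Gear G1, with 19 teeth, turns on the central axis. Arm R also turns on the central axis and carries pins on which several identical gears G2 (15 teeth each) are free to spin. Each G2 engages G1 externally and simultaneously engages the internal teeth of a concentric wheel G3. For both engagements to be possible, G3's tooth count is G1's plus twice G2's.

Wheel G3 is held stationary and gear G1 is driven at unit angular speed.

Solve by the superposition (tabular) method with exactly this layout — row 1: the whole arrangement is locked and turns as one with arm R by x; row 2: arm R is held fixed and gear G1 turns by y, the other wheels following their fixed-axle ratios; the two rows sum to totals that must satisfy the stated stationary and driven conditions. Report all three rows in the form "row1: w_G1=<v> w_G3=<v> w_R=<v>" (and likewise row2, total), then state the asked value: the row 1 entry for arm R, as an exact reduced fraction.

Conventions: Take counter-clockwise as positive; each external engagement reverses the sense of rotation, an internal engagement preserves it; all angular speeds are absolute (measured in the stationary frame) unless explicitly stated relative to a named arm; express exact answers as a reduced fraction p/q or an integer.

planetary set (19T centre, 15T on arm, 49T internal) — Willis relation
row 1 — lock + rotate with arm: ω_sun = ω_ring = ω_arm = x
row 2 — arm fixed, fixed-axis ratios: sun y, ring −(19/49)·y, arm 0
boundary: total ω_ring = x − (19/49)·y = 0 and total ω_sun = x + y = 1  ⇒  y = 49/68, x = 19/68
row 2 ring = −(19/49)·49/68 = -19/68
totals (row 1 + row 2): sun 19/68 + 49/68 = 1, ring 19/68 + (-19/68) = 0, arm 19/68 + 0 = 19/68
asked cell (row1, arm) = 19/68

row1: w_G1=19/68 w_G3=19/68 w_R=19/68
row2: w_G1=49/68 w_G3=-19/68 w_R=0
total: w_G1=1 w_G3=0 w_R=19/68
asked value: 19/68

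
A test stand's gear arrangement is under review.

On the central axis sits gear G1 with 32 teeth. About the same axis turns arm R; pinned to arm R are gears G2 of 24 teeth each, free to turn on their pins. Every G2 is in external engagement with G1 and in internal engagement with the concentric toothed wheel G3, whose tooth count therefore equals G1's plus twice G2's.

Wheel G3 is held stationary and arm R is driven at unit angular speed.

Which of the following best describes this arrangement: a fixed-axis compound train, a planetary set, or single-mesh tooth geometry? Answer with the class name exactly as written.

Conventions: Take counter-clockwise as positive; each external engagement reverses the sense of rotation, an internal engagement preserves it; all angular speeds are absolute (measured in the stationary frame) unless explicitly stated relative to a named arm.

topology: planetary set — G1 32T / G2 24T / G3 80T, arm = carrier (Willis)
classification: planetary set

planetary set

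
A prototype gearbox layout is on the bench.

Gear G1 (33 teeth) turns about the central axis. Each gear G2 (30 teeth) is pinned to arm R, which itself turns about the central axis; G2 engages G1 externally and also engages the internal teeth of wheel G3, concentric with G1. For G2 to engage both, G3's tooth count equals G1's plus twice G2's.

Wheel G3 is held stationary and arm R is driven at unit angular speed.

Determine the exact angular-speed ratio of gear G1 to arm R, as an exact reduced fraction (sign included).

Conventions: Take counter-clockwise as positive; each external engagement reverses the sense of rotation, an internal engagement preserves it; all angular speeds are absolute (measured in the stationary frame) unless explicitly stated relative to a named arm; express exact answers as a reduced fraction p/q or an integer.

42/11

recognized (axles ride arm R): planetary set, 33/30/93 teeth
ring teeth: 33 + 2·30 = 93
33(ω_sun−ω_arm) = −93(ω_ring−ω_arm),  ω_ring = 0, ω_arm = 1
ω_sun = 1 − (93/33)(0−1) = 42/11
ω_out/ω_in = 42/11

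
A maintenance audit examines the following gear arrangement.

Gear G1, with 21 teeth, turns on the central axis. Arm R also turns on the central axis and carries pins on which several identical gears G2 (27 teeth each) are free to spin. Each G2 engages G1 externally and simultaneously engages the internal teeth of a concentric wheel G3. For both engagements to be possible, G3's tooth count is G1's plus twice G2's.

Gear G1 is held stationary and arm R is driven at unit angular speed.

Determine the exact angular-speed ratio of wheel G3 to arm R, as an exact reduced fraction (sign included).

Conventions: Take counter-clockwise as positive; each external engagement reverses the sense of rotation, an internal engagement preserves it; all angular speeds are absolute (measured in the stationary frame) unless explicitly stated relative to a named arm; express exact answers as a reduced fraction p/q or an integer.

class = planetary set [G3 = 21+2·27 = 75; Willis about the carrier]
ring teeth: 21 + 2·27 = 75
21(ω_sun−ω_arm) = −75(ω_ring−ω_arm),  ω_sun = 0, ω_arm = 1
ω_ring = 1 − (21/75)(0−1) = 32/25
ω_out/ω_in = 32/25

32/25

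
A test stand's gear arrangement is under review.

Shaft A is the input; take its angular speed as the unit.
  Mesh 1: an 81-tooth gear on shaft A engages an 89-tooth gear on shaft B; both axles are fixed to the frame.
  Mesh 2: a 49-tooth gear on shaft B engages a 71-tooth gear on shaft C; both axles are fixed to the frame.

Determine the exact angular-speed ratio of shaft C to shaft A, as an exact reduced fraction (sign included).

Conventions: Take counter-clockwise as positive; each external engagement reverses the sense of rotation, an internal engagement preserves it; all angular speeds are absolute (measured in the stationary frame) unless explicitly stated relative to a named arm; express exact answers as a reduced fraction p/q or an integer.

class = fixed-axis compound train [2 meshes; 2 ratios multiply, 2 sense flips]
mesh 1 [81T→89T]: running ratio 81/89, sense −
mesh 2 [49T→71T]: running ratio 3969/6319, sense +
ω_out/ω_in = 3969/6319

3969/6319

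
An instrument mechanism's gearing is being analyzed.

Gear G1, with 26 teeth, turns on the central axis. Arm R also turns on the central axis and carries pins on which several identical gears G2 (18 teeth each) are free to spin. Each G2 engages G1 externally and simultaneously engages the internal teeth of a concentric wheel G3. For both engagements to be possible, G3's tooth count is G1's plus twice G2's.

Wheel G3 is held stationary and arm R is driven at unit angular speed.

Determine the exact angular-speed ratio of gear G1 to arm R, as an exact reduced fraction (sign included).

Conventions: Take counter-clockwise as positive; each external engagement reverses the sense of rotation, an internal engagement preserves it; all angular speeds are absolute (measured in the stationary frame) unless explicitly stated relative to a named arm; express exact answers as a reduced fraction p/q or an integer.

recognized (axles ride arm R): planetary set, 26/18/62 teeth
ring teeth: 26 + 2·18 = 62
26(ω_sun−ω_arm) = −62(ω_ring−ω_arm),  ω_ring = 0, ω_arm = 1
ω_sun = 1 − (62/26)(0−1) = 44/13
ω_out/ω_in = 44/13

44/13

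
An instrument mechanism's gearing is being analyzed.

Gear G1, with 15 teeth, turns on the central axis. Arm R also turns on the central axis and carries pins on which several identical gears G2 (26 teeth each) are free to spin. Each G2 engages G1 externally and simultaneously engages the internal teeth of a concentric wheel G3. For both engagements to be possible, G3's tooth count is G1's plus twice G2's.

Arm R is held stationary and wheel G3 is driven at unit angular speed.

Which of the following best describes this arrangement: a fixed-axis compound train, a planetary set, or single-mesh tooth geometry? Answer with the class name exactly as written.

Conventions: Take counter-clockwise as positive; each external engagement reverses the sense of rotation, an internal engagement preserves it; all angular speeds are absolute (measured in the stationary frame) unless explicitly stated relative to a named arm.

planetary set

topology: planetary set — G1 15T / G2 26T / G3 67T, arm = carrier (Willis)
classification: planetary set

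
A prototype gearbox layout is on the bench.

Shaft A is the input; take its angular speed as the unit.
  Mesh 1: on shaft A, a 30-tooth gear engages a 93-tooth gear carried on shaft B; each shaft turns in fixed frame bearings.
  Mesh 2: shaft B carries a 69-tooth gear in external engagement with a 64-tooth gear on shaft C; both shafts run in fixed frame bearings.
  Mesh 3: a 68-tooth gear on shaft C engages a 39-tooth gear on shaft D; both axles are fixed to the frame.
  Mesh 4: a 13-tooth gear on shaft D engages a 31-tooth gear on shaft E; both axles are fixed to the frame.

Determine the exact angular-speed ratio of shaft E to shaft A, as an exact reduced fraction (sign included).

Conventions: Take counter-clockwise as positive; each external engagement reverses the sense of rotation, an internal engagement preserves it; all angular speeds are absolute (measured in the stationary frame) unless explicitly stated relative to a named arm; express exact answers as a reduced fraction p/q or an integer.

class = fixed-axis compound train [4 meshes; 4 ratios multiply, 4 sense flips]
mesh 1 [30T→93T]: running ratio 10/31, sense −
mesh 2 [69T→64T]: running ratio 345/992, sense +
mesh 3 [68T→39T]: running ratio 1955/3224, sense −
mesh 4 [13T→31T]: running ratio 1955/7688, sense +
ω_out/ω_in = 1955/7688

1955/7688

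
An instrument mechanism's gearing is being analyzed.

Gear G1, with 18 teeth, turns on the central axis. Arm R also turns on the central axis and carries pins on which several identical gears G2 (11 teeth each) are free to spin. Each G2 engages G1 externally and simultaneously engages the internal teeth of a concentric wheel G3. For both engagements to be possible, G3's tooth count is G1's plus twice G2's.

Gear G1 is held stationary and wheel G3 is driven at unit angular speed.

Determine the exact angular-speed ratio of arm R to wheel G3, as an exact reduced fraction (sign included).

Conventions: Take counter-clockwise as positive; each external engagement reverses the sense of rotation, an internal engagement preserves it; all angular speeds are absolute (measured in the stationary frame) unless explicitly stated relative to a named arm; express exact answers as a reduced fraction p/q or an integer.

recognized (axles ride arm R): planetary set, 18/11/40 teeth
ring teeth: 18 + 2·11 = 40
18(ω_sun−ω_arm) = −40(ω_ring−ω_arm),  ω_sun = 0, ω_ring = 1
18(0−ω_arm) = −40(1−ω_arm)  ⇒  58·ω_arm = 40  ⇒  ω_arm = 20/29
ω_out/ω_in = 20/29

20/29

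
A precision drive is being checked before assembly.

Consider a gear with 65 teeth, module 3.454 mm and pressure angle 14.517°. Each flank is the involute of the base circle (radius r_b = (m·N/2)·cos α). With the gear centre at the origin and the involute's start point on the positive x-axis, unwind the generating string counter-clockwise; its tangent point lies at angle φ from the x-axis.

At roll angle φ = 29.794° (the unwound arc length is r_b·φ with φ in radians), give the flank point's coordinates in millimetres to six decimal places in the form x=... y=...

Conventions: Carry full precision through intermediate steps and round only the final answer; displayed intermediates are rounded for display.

recognized (one wheel, involute flank): single-mesh tooth geometry, m = 3.454, N = 65
pitch radius r_p = m·N/2 = 3.454·65/2 = 112.255000
base radius r_b = r_p·cos α = 112.255000·cos 14.517° = 108.671069
roll angle φ = 29.794° = 0.52000340 rad
x = r_b·(cos φ + φ·sin φ) = 122.385183
y = r_b·(sin φ − φ·cos φ) = 4.957035

x=122.385183 y=4.957035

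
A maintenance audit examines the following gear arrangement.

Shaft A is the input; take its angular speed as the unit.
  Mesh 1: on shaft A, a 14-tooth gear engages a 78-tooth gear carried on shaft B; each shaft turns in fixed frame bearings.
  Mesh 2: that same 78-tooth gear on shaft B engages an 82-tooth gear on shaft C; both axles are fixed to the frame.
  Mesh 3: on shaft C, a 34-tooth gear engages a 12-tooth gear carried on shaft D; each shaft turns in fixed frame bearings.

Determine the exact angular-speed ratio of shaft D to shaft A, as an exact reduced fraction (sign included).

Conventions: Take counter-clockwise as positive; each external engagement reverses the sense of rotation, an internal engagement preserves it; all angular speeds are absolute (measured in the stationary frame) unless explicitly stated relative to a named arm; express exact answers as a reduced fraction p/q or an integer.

class = fixed-axis compound train [3 meshes; 3 ratios multiply, 3 sense flips]
mesh 1 [14T→78T]: running ratio 7/39, sense −
mesh 2 [78T→82T]: running ratio 7/41, sense +
mesh 3 [34T→12T]: running ratio 119/246, sense −
ω_out/ω_in = -119/246

-119/246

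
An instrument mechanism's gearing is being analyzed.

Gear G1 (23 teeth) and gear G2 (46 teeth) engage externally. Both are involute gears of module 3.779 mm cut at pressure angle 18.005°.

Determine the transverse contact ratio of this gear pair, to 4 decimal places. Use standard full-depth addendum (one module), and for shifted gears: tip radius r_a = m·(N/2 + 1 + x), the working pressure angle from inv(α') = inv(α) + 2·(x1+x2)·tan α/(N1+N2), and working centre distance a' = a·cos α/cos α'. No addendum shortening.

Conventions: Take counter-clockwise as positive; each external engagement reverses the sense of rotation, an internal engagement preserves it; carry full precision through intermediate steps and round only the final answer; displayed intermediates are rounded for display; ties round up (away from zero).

topology: single-mesh involute geometry — m = 3.779, 23T/46T pair
base radii: r_b1 = 41.330318, r_b2 = 82.660635
tip radii: r_a1 = 47.237500, r_a2 = 90.696000
no profile shift: α' = α, a' = a
action lengths: √(r_a1²−r_b1²) = 22.873265, √(r_a2²−r_b2²) = 37.322699
base pitch p_b = π·m·cos α = 11.290698
CR = (22.873265 + 37.322699 − 130.375500·sin 18.00500°)/11.290698 = 1.762238
contact ratio ≈ 1.7622

1.7622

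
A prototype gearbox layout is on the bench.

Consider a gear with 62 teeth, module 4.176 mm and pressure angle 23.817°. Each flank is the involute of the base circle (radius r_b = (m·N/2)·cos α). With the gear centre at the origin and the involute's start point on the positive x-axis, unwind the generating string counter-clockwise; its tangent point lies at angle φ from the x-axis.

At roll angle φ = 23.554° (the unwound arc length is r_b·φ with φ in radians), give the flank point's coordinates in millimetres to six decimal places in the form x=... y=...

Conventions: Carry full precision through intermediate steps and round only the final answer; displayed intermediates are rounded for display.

recognized (one wheel, involute flank): single-mesh tooth geometry, m = 4.176, N = 62
pitch radius r_p = m·N/2 = 4.176·62/2 = 129.456000
base radius r_b = r_p·cos α = 129.456000·cos 23.817° = 118.431513
roll angle φ = 23.554° = 0.41109485 rad
x = r_b·(cos φ + φ·sin φ) = 128.020058
y = r_b·(sin φ − φ·cos φ) = 2.696589

x=128.020058 y=2.696589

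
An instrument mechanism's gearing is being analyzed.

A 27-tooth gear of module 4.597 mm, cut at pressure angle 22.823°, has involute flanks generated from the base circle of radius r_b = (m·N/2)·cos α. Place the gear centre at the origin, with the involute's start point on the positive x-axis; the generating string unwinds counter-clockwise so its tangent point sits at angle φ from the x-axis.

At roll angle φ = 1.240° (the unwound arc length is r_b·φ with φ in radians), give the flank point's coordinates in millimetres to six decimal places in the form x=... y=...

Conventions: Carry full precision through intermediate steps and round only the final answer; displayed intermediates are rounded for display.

x=57.214102 y=0.000193

recognized (one wheel, involute flank): single-mesh tooth geometry, m = 4.597, N = 27
pitch radius r_p = m·N/2 = 4.597·27/2 = 62.059500
base radius r_b = r_p·cos α = 62.059500·cos 22.823° = 57.200708
roll angle φ = 1.240° = 0.02164208 rad
x = r_b·(cos φ + φ·sin φ) = 57.214102
y = r_b·(sin φ − φ·cos φ) = 0.000193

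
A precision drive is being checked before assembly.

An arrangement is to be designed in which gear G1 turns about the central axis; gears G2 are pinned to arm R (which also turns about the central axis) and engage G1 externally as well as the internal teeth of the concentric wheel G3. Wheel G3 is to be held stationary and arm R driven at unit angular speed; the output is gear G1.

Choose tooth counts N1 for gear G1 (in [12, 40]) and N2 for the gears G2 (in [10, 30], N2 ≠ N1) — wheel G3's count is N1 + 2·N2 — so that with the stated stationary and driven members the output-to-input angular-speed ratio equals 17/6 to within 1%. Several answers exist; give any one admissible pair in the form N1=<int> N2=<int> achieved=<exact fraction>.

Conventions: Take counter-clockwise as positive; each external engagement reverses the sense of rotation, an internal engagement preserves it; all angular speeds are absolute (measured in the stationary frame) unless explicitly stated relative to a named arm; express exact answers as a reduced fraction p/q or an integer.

topology: planetary set — design target 17/6, arm = carrier (Willis)
Willis with ω_ring = 0: ω_sun/ω_arm = (N1+N3)/N1; set equal to 17/6  ⇒  N3/N1 = 17/6 − 1 = 11/6
N3 = N1 + 2·N2  ⇒  N2/N1 = (N3/N1 − 1)/2 = (11/6 − 1)/2 = 5/12
smallest multiple with N1 ≥ 12 and N2 ≥ 10: k = 2  ⇒  N1 = 2·12 = 24, N2 = 2·5 = 10 (N1 ≤ 40, N2 ≤ 30, N2 ≠ N1 ✓), N3 = 24 + 2·10 = 44
check: (N1+N3)/N1 with N1 = 24, N3 = 44 gives 17/6; |achieved − target| = 0 ≤ 17/600 ✓

N1=24 N2=10 achieved=17/6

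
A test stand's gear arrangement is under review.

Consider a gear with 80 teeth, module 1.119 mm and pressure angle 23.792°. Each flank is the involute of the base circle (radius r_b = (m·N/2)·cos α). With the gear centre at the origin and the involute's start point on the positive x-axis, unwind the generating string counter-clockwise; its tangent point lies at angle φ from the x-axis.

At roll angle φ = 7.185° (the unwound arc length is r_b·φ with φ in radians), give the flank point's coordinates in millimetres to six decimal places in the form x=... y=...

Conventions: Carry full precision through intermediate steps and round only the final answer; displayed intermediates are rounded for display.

x=41.276882 y=0.026880

class = single-mesh tooth geometry [base-circle involute, m = 1.119, 80T]
pitch radius r_p = m·N/2 = 1.119·80/2 = 44.760000
base radius r_b = r_p·cos α = 44.760000·cos 23.792° = 40.956116
roll angle φ = 7.185° = 0.12540191 rad
x = r_b·(cos φ + φ·sin φ) = 41.276882
y = r_b·(sin φ − φ·cos φ) = 0.026880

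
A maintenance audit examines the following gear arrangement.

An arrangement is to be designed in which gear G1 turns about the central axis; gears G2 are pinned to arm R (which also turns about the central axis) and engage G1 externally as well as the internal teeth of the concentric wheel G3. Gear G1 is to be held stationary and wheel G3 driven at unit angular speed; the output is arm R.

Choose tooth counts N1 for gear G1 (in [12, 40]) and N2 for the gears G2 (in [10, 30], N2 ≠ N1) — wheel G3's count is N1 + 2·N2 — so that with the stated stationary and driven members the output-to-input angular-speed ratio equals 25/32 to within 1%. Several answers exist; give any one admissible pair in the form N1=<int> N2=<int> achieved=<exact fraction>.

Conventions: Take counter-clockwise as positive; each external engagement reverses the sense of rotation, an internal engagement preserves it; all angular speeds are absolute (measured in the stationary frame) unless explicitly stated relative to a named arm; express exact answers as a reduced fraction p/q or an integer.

N1=14 N2=18 achieved=25/32

planetary set to be sized for 25/32 (Willis relation)
Willis with ω_sun = 0: ω_arm/ω_ring = N3/(N1+N3); set equal to 25/32  ⇒  N3/N1 = (25/32)/(1 − 25/32) = 25/7
N3 = N1 + 2·N2  ⇒  N2/N1 = (N3/N1 − 1)/2 = (25/7 − 1)/2 = 9/7
smallest multiple with N1 ≥ 12 and N2 ≥ 10: k = 2  ⇒  N1 = 2·7 = 14, N2 = 2·9 = 18 (N1 ≤ 40, N2 ≤ 30, N2 ≠ N1 ✓), N3 = 14 + 2·18 = 50
check: N3/(N1+N3) with N1 = 14, N3 = 50 gives 25/32; |achieved − target| = 0 ≤ 1/128 ✓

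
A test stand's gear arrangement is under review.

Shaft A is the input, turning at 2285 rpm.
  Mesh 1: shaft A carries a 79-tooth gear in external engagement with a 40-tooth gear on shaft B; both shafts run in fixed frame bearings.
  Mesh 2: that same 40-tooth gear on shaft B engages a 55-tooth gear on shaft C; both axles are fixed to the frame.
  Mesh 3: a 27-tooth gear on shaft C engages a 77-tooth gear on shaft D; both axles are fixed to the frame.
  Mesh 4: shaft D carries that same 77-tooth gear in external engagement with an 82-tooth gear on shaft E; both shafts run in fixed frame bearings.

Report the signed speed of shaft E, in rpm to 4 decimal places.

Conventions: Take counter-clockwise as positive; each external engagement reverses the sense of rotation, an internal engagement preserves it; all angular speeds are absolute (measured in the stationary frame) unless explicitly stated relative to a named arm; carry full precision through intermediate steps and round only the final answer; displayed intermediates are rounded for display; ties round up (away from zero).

+1080.6885 rpm

class = fixed-axis compound train [4 meshes; 4 ratios multiply, 4 sense flips]
mesh 1 [79T→40T]: ω = 2285.0000×79/40 = 4512.8750 rpm, sense flips to −
mesh 2 [40T→55T]: ω = 4512.8750×40/55 = 3282.0909 rpm, sense flips to +
mesh 3 [27T→77T]: ω = 3282.0909×27/77 = 1150.8630 rpm, sense flips to −
mesh 4 [77T→82T]: ω = 1150.8630×77/82 = 1080.6885 rpm, sense flips to +
signed output speed = +1080.6885 rpm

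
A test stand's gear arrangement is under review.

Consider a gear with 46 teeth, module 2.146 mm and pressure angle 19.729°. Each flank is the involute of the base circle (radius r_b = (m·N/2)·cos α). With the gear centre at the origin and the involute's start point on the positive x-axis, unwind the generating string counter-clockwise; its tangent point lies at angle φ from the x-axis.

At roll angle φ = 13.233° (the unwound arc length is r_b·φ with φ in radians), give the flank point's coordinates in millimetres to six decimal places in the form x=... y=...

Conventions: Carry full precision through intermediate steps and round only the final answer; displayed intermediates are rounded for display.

x=47.683358 y=0.189781

class = single-mesh tooth geometry [base-circle involute, m = 2.146, 46T]
pitch radius r_p = m·N/2 = 2.146·46/2 = 49.358000
base radius r_b = r_p·cos α = 49.358000·cos 19.729° = 46.460676
roll angle φ = 13.233° = 0.23095942 rad
x = r_b·(cos φ + φ·sin φ) = 47.683358
y = r_b·(sin φ − φ·cos φ) = 0.189781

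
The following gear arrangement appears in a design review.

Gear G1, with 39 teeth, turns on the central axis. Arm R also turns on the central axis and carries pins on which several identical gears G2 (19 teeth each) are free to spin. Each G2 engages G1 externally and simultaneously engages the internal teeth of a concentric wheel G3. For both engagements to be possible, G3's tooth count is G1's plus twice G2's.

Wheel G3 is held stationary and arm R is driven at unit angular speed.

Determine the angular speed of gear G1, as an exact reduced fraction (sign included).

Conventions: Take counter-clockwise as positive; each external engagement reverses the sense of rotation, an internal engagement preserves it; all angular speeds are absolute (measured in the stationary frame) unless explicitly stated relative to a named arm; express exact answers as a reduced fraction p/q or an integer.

116/39

class = planetary set [G3 = 39+2·19 = 77; Willis about the carrier]
ring teeth: 39 + 2·19 = 77
39(ω_sun−ω_arm) = −77(ω_ring−ω_arm),  ω_ring = 0, ω_arm = 1
ω_sun = 1 − (77/39)(0−1) = 116/39
exact speed ratio = 116/39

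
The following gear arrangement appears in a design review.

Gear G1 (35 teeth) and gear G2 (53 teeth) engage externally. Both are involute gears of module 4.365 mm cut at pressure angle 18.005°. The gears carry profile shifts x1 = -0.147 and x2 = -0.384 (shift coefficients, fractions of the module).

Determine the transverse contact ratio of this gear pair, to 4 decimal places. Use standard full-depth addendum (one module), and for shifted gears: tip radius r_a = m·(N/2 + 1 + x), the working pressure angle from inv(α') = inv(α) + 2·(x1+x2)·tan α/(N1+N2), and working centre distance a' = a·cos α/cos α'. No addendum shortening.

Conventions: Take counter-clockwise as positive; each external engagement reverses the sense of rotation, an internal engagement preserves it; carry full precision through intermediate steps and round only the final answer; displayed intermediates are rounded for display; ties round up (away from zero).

class = single-mesh tooth geometry [involute pair 35T × 53T, m = 4.365]
base radii: r_b1 = 72.646769, r_b2 = 110.007965
tip radii: r_a1 = 80.110845, r_a2 = 118.361340
inv(α') = inv(18.005°) + 2·(-0.147-0.384)·tan α/(35+53) = 0.00684729  ⇒  α' = 15.53625°
a' = a·cos α / cos α' = 192.0600·cos 18.005°/cos 15.53625° = 189.581833
action lengths: √(r_a1²−r_b1²) = 33.766764, √(r_a2²−r_b2²) = 43.676703
base pitch p_b = π·m·cos α = 13.041518
CR = (33.766764 + 43.676703 − 189.581833·sin 15.53625°)/13.041518 = 2.044574
contact ratio ≈ 2.0446

2.0446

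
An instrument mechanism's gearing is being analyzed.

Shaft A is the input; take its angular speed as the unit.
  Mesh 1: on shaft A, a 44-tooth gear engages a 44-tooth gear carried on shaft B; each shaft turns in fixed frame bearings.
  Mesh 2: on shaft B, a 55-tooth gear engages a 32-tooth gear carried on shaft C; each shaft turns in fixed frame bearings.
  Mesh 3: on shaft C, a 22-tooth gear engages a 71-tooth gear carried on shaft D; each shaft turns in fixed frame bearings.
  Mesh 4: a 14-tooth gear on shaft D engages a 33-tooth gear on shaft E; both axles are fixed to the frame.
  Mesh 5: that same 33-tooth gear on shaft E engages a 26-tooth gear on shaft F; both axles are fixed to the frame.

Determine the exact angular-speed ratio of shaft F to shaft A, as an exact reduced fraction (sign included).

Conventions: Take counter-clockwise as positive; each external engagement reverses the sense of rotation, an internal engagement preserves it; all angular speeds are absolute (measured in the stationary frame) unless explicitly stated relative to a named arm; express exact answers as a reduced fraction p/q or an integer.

-4235/14768

class = fixed-axis compound train [5 meshes; 5 ratios multiply, 5 sense flips]
mesh 1 [44T→44T]: running ratio 1, sense −
mesh 2 [55T→32T]: running ratio 55/32, sense +
mesh 3 [22T→71T]: running ratio 605/1136, sense −
mesh 4 [14T→33T]: running ratio 385/1704, sense +
mesh 5 [33T→26T]: running ratio 4235/14768, sense −
ω_out/ω_in = -4235/14768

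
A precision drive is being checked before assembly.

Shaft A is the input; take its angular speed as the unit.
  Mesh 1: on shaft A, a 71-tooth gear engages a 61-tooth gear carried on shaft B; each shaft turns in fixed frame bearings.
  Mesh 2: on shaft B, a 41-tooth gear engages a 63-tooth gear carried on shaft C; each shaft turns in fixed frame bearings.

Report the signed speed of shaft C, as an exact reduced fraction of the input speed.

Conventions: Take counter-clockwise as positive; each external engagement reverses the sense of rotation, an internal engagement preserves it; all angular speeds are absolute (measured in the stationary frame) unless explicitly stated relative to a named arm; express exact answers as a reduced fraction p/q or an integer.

2911/3843

2-mesh fixed-axis compound train (all bearings frame-fixed)
mesh 1 [71T→61T]: |ω|/ω_in = 1×71/61 = 71/61, sense flips to −
mesh 2 [41T→63T]: |ω|/ω_in = (71/61)×41/63 = 2911/3843, sense flips to +
signed output speed (× input speed) = 2911/3843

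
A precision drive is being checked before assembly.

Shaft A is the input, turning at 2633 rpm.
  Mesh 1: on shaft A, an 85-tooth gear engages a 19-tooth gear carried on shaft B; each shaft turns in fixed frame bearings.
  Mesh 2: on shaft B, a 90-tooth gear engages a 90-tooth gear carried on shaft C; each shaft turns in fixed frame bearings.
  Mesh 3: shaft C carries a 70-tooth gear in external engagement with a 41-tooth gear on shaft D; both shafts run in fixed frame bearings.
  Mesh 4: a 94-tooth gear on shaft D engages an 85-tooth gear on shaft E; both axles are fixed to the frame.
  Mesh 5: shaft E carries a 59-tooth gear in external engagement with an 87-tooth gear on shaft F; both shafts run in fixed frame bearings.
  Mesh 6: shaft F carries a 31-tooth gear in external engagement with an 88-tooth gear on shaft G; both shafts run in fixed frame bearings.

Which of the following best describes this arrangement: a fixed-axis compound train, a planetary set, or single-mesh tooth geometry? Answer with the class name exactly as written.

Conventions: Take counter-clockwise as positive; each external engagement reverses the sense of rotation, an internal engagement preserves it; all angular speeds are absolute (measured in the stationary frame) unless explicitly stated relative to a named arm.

fixed-axis compound train

recognized (7 fixed axles, 6 meshes): fixed-axis compound train
classification: fixed-axis compound train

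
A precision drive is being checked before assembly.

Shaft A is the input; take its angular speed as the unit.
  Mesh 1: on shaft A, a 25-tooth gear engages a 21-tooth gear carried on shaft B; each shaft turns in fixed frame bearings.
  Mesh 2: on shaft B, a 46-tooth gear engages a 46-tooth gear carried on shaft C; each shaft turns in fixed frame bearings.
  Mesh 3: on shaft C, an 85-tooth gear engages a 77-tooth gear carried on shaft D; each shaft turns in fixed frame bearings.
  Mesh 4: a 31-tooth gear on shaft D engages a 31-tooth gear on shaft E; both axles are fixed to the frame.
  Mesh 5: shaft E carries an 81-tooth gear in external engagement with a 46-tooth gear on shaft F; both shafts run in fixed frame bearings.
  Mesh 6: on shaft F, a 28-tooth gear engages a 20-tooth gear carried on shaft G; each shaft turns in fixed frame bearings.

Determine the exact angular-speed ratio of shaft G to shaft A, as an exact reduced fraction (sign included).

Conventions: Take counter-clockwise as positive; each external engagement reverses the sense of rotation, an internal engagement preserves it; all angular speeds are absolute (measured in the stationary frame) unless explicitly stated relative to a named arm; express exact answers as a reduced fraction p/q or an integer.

class = fixed-axis compound train [6 meshes; 6 ratios multiply, 6 sense flips]
mesh 1 [25T→21T]: running ratio 25/21, sense −
mesh 2 [46T→46T]: running ratio 25/21, sense +
mesh 3 [85T→77T]: running ratio 2125/1617, sense −
mesh 4 [31T→31T]: running ratio 2125/1617, sense +
mesh 5 [81T→46T]: running ratio 57375/24794, sense −
mesh 6 [28T→20T]: running ratio 11475/3542, sense +
ω_out/ω_in = 11475/3542

11475/3542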